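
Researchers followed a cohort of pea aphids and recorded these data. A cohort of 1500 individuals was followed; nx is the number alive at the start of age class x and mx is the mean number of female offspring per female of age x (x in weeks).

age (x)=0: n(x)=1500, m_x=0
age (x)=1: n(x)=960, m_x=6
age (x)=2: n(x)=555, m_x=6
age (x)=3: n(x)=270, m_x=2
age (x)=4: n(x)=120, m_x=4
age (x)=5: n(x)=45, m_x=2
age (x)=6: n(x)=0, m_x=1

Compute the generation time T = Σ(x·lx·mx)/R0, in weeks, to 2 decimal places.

1.61

lx = nx/n0 = nx/1500: 1, 0.64, 0.37, 0.18, 0.08, 0.03, 0
lx·mx: 0, 3.84, 2.22, 0.36, 0.32, 0.06, 0 → R0 = 6.8
x·lx·mx: 0, 3.84, 4.44, 1.08, 1.28, 0.3, 0 → Σ = 10.94
T = 10.94 / 6.8 = 1.608824… → 1.61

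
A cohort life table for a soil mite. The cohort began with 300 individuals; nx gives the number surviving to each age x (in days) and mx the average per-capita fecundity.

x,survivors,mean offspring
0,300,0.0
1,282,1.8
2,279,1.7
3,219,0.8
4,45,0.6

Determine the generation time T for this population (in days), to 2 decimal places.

lx = nx/n0 = nx/300: 1, 0.94, 0.93, 0.73, 0.15
lx·mx: 0, 1.692, 1.581, 0.584, 0.09 → R0 = 3.947
x·lx·mx: 0, 1.692, 3.162, 1.752, 0.36 → Σ = 6.966
T = 6.966 / 3.947 = 1.764885… → 1.76

1.76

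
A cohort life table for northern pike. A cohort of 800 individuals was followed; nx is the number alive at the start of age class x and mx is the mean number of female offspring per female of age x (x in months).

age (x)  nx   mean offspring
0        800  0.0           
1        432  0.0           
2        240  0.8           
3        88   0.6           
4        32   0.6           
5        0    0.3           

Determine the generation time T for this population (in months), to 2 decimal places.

2.35

lx = nx/n0 = nx/800: 1, 0.54, 0.3, 0.11, 0.04, 0
lx·mx: 0, 0, 0.24, 0.066, 0.024, 0 → R0 = 0.33
x·lx·mx: 0, 0, 0.48, 0.198, 0.096, 0 → Σ = 0.774
T = 0.774 / 0.33 = 2.345455… → 2.35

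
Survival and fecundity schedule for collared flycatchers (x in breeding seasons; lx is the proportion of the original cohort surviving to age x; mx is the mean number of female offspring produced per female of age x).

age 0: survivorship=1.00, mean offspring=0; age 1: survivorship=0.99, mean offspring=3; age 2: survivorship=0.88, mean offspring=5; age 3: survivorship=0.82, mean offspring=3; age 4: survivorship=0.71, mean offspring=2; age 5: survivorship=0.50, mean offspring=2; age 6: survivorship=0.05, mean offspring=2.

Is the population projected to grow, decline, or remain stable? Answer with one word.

R0 = Σ lx·mx = 0 + 2.97 + 4.4 + 2.46 + 1.42 + 1 + 0.1 = 12.35
R0 > 1, so the population is growing.

growing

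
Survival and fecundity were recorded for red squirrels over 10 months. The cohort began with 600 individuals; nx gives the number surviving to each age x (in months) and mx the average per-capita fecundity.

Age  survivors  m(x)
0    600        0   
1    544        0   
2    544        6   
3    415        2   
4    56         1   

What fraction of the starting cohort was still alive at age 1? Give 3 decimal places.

0.907

l_1 = n_1/n_0 = 544/600 = 0.906667… → 0.907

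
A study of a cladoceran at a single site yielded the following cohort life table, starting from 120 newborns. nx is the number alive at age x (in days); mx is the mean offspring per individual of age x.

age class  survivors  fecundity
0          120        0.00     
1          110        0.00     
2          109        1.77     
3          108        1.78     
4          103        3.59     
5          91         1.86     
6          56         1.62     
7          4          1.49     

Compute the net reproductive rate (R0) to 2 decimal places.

8.51

lx = nx/n0 = nx/120: 1, 0.91667…, 0.90833…, 0.9, 0.85833…, 0.75833…, 0.46667…, 0.03333…
lx·mx by age: 0, 0, 1.60775…, 1.602, 3.081417…, 1.4105…, 0.756…, 0.049667…
R0 = Σ lx·mx = 8.507333… → 8.51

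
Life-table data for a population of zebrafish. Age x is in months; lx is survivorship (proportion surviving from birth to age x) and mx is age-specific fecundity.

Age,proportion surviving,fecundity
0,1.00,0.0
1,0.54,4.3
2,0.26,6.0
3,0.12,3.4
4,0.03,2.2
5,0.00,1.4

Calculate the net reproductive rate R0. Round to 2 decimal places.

lx·mx by age: 0, 2.322, 1.56, 0.408, 0.066, 0
R0 = Σ lx·mx = 4.356 → 4.36

4.36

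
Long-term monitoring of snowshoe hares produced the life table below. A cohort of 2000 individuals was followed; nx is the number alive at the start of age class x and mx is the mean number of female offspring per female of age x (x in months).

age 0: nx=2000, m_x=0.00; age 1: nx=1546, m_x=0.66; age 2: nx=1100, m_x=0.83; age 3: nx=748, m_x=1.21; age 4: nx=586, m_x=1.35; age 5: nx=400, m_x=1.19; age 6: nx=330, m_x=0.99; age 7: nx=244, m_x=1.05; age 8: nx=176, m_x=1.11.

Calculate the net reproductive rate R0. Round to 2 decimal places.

lx = nx/n0 = nx/2000: 1, 0.773, 0.55, 0.374, 0.293, 0.2, 0.165, 0.122, 0.088
lx·mx by age: 0, 0.51018, 0.4565, 0.45254, 0.39555, 0.238, 0.16335, 0.1281, 0.09768
R0 = Σ lx·mx = 2.4419 → 2.44

2.44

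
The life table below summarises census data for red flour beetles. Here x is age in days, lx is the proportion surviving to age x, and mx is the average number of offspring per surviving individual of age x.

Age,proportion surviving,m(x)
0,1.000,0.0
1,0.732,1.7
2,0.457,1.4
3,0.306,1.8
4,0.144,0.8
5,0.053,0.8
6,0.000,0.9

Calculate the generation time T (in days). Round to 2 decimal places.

lx·mx: 0, 1.2444, 0.6398, 0.5508, 0.1152, 0.0424, 0 → R0 = 2.5926
x·lx·mx: 0, 1.2444, 1.2796, 1.6524, 0.4608, 0.212, 0 → Σ = 4.8492
T = 4.8492 / 2.5926 = 1.8704… → 1.87

1.87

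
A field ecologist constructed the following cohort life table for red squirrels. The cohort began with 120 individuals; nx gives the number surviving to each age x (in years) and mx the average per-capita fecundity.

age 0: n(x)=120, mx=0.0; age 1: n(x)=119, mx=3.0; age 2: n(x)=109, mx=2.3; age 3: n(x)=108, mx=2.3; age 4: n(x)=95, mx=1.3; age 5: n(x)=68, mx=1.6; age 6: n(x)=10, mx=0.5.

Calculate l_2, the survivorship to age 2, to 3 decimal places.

l_2 = n_2/n_0 = 109/120 = 0.908333… → 0.908

0.908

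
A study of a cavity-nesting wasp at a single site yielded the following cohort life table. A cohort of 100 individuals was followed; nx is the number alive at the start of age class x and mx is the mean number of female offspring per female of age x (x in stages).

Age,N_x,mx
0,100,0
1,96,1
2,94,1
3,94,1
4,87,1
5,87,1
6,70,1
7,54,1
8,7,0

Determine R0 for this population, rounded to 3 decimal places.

5.820

lx = nx/n0 = nx/100: 1, 0.96, 0.94, 0.94, 0.87, 0.87, 0.7, 0.54, 0.07
lx·mx by age: 0, 0.96, 0.94, 0.94, 0.87, 0.87, 0.7, 0.54, 0
R0 = Σ lx·mx = 5.82 → 5.820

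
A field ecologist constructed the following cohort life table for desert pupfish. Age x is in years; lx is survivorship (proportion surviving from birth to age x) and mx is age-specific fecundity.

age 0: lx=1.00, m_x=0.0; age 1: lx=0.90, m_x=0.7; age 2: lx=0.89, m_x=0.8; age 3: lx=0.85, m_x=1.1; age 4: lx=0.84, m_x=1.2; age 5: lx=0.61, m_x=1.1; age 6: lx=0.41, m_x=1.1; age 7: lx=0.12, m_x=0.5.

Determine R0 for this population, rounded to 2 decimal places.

lx·mx by age: 0, 0.63, 0.712, 0.935, 1.008, 0.671, 0.451, 0.06
R0 = Σ lx·mx = 4.467 → 4.47

4.47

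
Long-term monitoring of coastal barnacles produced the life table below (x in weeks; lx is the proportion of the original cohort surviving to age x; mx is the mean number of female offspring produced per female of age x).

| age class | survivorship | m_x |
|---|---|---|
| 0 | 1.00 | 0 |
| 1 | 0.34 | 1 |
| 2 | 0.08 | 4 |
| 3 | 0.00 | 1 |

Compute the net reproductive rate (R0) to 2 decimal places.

0.66

lx·mx by age: 0, 0.34, 0.32, 0
R0 = Σ lx·mx = 0.66 → 0.66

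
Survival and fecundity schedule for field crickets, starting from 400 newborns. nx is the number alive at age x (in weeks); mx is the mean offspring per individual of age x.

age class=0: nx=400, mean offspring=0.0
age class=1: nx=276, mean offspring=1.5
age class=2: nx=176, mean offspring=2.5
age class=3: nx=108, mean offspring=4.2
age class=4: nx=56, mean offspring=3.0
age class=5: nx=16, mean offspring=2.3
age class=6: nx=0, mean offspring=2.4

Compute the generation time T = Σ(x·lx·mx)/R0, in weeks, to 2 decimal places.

lx = nx/n0 = nx/400: 1, 0.69, 0.44, 0.27, 0.14, 0.04, 0
lx·mx: 0, 1.035, 1.1, 1.134, 0.42, 0.092, 0 → R0 = 3.781
x·lx·mx: 0, 1.035, 2.2, 3.402, 1.68, 0.46, 0 → Σ = 8.777
T = 8.777 / 3.781 = 2.321344… → 2.32

2.32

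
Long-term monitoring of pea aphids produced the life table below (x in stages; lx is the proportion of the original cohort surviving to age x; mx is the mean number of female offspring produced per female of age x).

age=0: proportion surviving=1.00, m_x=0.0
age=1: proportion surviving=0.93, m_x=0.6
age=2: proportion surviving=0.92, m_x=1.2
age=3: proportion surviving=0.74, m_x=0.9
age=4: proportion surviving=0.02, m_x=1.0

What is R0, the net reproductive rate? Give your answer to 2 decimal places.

lx·mx by age: 0, 0.558, 1.104, 0.666, 0.02
R0 = Σ lx·mx = 2.348 → 2.35

2.35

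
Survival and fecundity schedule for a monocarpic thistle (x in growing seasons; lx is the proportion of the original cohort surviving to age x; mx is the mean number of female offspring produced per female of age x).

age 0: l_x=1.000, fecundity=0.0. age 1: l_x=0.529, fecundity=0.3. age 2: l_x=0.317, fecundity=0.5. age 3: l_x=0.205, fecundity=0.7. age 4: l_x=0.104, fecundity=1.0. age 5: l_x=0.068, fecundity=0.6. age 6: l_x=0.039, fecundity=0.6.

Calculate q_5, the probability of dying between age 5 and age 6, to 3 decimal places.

0.426

q_5 = (l_5 − l_6) / l_5 = (0.068 − 0.039) / 0.068
     = 0.029 / 0.068 = 0.426471… → 0.426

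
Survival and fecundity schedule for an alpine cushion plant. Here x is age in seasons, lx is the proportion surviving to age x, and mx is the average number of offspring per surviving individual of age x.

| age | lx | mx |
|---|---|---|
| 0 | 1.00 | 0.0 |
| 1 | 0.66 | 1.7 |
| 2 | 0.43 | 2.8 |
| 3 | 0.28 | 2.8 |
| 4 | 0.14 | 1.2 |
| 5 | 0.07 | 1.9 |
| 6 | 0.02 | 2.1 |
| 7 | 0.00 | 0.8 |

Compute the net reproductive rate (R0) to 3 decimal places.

lx·mx by age: 0, 1.122, 1.204, 0.784, 0.168, 0.133, 0.042, 0
R0 = Σ lx·mx = 3.453 → 3.453

3.453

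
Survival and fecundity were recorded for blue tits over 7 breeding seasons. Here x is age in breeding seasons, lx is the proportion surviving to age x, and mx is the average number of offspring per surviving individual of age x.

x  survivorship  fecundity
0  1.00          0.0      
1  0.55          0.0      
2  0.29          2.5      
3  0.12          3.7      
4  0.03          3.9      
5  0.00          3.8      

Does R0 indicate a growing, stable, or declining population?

growing

R0 = Σ lx·mx = 0 + 0 + 0.725 + 0.444 + 0.117 + 0 = 1.286
R0 > 1, so the population is growing.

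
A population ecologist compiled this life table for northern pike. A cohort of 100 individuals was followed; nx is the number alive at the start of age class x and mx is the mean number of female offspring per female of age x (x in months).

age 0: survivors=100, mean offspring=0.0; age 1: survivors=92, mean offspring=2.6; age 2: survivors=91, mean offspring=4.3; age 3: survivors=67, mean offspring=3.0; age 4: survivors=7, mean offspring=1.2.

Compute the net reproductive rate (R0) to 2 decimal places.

lx = nx/n0 = nx/100: 1, 0.92, 0.91, 0.67, 0.07
lx·mx by age: 0, 2.392, 3.913, 2.01, 0.084
R0 = Σ lx·mx = 8.399 → 8.40

8.40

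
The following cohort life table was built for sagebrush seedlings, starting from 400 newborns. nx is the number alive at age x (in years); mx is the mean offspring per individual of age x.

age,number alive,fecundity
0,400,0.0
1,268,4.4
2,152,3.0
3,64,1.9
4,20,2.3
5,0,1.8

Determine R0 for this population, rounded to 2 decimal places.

lx = nx/n0 = nx/400: 1, 0.67, 0.38, 0.16, 0.05, 0
lx·mx by age: 0, 2.948, 1.14, 0.304, 0.115, 0
R0 = Σ lx·mx = 4.507 → 4.51

4.51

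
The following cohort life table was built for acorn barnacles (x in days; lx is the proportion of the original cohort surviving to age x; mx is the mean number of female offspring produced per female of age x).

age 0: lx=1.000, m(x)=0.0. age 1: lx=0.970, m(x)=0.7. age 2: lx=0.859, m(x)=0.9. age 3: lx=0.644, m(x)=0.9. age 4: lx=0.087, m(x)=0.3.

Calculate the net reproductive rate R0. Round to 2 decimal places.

lx·mx by age: 0, 0.679, 0.7731, 0.5796, 0.0261
R0 = Σ lx·mx = 2.0578 → 2.06

2.06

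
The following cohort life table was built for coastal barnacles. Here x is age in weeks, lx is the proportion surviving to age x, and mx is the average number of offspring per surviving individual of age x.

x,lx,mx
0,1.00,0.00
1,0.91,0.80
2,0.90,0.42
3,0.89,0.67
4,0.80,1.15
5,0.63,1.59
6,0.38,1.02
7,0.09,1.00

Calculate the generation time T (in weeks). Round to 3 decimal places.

3.637

lx·mx: 0, 0.728, 0.378, 0.5963, 0.92, 1.0017, 0.3876, 0.09 → R0 = 4.1016
x·lx·mx: 0, 0.728, 0.756, 1.7889, 3.68, 5.0085, 2.3256, 0.63 → Σ = 14.917
T = 14.917 / 4.1016 = 3.636873… → 3.637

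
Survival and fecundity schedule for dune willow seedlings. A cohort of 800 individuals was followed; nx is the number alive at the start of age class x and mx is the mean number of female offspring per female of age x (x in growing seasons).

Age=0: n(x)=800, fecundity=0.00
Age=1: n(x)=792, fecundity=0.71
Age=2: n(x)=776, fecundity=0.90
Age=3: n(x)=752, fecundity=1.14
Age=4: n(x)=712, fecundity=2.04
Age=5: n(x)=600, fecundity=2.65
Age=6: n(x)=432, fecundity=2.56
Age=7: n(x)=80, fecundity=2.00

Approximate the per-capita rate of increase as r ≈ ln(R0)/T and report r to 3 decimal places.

0.514

lx = nx/n0 = nx/800: 1, 0.99, 0.97, 0.94, 0.89, 0.75, 0.54, 0.1
R0 = Σ lx·mx = 0 + 0.7029 + 0.873 + 1.0716 + 1.8156 + 1.9875 + 1.3824 + 0.2 = 8.033
Σ x·lx·mx = 32.558; T = 32.558/8.033 = 4.05303…
r ≈ ln(R0)/T = ln(8.033)/4.05303… = 0.51407… → 0.514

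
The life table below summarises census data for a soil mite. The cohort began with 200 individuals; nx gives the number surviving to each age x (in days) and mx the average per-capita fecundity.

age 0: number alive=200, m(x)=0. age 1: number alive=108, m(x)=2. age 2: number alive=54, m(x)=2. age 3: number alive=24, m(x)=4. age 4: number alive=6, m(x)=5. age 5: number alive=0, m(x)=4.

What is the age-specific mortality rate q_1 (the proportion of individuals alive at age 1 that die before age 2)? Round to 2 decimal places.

0.50

lx = nx/n0 = nx/200: 1, 0.54, 0.27, 0.12, 0.03, 0
q_1 = (l_1 − l_2) / l_1 = (0.54 − 0.27) / 0.54
     = 0.27 / 0.54 = 0.5 → 0.50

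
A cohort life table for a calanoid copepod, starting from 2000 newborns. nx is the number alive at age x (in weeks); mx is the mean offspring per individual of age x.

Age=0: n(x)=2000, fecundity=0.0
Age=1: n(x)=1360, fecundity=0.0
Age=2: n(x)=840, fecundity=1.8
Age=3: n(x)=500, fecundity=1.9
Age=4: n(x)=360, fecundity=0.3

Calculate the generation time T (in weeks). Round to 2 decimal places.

2.45

lx = nx/n0 = nx/2000: 1, 0.68, 0.42, 0.25, 0.18
lx·mx: 0, 0, 0.756, 0.475, 0.054 → R0 = 1.285
x·lx·mx: 0, 0, 1.512, 1.425, 0.216 → Σ = 3.153
T = 3.153 / 1.285 = 2.453696… → 2.45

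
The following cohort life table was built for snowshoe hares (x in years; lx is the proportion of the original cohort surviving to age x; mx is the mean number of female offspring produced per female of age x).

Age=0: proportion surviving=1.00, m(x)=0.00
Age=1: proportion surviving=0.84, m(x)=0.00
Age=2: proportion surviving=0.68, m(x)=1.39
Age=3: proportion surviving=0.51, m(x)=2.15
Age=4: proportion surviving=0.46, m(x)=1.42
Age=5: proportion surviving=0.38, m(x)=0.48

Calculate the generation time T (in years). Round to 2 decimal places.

3.03

lx·mx: 0, 0, 0.9452, 1.0965, 0.6532, 0.1824 → R0 = 2.8773
x·lx·mx: 0, 0, 1.8904, 3.2895, 2.6128, 0.912 → Σ = 8.7047
T = 8.7047 / 2.8773 = 3.025301… → 3.03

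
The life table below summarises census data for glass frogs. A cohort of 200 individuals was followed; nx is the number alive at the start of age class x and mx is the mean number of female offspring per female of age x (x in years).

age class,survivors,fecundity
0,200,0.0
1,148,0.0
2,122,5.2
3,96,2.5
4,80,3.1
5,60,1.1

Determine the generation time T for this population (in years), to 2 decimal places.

2.79

lx = nx/n0 = nx/200: 1, 0.74, 0.61, 0.48, 0.4, 0.3
lx·mx: 0, 0, 3.172, 1.2, 1.24, 0.33 → R0 = 5.942
x·lx·mx: 0, 0, 6.344, 3.6, 4.96, 1.65 → Σ = 16.554
T = 16.554 / 5.942 = 2.785931… → 2.79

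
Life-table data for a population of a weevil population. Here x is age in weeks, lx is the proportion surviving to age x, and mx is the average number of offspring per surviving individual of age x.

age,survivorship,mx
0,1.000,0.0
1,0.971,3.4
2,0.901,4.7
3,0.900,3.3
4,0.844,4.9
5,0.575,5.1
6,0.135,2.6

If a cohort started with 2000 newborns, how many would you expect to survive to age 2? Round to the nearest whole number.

Expected survivors = N0 · l_2 = 2000 × 0.901 = 1802 → 1802

1802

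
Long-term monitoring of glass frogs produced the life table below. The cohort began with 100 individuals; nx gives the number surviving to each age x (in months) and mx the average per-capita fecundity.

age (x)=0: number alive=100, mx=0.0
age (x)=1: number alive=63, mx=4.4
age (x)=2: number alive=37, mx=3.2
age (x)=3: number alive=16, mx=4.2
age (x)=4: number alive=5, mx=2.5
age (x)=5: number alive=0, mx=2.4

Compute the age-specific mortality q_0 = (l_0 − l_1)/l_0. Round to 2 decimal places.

0.37

lx = nx/n0 = nx/100: 1, 0.63, 0.37, 0.16, 0.05, 0
q_0 = (l_0 − l_1) / l_0 = (1 − 0.63) / 1
     = 0.37 / 1 = 0.37 → 0.37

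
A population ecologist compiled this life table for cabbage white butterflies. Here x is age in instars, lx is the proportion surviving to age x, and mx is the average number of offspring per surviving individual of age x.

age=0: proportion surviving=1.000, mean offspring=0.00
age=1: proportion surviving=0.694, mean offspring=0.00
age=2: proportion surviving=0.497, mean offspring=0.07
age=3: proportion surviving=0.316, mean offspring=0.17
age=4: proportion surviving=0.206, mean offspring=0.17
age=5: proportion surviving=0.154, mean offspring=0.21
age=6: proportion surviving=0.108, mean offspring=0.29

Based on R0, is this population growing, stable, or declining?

R0 = Σ lx·mx = 0 + 0 + 0.03479 + 0.05372 + 0.03502 + 0.03234 + 0.03132 = 0.18719
R0 < 1, so the population is declining.

declining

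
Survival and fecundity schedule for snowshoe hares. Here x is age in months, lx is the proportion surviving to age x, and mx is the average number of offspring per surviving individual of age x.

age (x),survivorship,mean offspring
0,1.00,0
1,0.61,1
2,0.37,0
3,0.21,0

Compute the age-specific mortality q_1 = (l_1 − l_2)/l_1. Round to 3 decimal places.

q_1 = (l_1 − l_2) / l_1 = (0.61 − 0.37) / 0.61
     = 0.24 / 0.61 = 0.393443… → 0.393

0.393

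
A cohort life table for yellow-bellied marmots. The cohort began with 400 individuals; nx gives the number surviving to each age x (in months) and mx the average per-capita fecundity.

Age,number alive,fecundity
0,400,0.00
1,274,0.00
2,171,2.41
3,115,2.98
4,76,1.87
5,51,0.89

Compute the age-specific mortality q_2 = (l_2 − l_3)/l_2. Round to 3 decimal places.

0.327

lx = nx/n0 = nx/400: 1, 0.685, 0.4275, 0.2875, 0.19, 0.1275
q_2 = (l_2 − l_3) / l_2 = (0.4275 − 0.2875) / 0.4275
     = 0.14 / 0.4275 = 0.327485… → 0.327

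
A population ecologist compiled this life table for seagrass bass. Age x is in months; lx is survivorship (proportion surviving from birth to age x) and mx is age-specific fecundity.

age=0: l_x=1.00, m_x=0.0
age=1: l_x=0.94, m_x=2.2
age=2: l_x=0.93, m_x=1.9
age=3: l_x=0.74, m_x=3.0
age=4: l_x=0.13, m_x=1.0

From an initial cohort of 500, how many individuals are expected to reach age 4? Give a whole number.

Expected survivors = N0 · l_4 = 500 × 0.13 = 65 → 65

65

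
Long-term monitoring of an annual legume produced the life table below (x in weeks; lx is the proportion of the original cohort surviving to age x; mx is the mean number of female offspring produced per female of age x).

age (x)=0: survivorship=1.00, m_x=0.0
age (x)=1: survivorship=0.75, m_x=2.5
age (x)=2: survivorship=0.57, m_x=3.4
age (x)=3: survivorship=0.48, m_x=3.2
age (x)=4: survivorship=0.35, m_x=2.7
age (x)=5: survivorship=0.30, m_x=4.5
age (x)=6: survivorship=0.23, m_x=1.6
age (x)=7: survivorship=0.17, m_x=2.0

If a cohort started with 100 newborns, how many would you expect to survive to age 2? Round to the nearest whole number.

Expected survivors = N0 · l_2 = 100 × 0.57 = 57 → 57

57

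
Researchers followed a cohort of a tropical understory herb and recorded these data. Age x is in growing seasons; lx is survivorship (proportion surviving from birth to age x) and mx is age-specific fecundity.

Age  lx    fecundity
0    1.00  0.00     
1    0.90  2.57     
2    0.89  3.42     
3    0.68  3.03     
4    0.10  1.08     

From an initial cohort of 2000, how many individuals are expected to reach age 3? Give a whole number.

1360

Expected survivors = N0 · l_3 = 2000 × 0.68 = 1360 → 1360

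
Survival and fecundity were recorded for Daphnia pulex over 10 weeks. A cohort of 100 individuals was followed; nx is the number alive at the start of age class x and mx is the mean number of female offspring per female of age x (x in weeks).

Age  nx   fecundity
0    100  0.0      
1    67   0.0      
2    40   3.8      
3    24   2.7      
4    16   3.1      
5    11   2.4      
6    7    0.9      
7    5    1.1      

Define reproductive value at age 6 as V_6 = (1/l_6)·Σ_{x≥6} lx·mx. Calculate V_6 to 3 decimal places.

lx = nx/n0 = nx/100: 1, 0.67, 0.4, 0.24, 0.16, 0.11, 0.07, 0.05
lx·mx for x ≥ 6: 0.063, 0.055 → sum = 0.118
V_6 = 0.118 / l_6 = 0.118 / 0.07 = 1.685714… → 1.686

1.686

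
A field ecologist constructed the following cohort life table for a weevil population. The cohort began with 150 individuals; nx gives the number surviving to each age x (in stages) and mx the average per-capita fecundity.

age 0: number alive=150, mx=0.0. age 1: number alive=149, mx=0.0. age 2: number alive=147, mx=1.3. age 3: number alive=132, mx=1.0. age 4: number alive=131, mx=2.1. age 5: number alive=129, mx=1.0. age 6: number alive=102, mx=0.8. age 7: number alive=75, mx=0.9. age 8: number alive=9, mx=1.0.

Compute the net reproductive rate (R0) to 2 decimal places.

5.90

lx = nx/n0 = nx/150: 1, 0.99333…, 0.98, 0.88, 0.87333…, 0.86, 0.68, 0.5, 0.06
lx·mx by age: 0, 0, 1.274, 0.88, 1.834…, 0.86, 0.544, 0.45, 0.06
R0 = Σ lx·mx = 5.902… → 5.90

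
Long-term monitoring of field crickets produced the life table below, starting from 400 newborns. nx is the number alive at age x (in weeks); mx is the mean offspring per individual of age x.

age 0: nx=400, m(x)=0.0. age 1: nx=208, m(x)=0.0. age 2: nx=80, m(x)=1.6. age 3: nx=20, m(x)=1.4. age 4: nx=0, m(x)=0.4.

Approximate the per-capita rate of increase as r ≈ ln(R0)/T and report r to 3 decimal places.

lx = nx/n0 = nx/400: 1, 0.52, 0.2, 0.05, 0
R0 = Σ lx·mx = 0 + 0 + 0.32 + 0.07 + 0 = 0.39
Σ x·lx·mx = 0.85; T = 0.85/0.39 = 2.17949…
r ≈ ln(R0)/T = ln(0.39)/2.17949… = -0.43203… → -0.432

-0.432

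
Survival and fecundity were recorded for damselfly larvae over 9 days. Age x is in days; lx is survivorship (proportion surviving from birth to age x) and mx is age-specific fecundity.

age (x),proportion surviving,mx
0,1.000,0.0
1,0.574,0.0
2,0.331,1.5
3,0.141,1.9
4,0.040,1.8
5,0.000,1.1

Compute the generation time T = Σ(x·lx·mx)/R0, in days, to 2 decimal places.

2.49

lx·mx: 0, 0, 0.4965, 0.2679, 0.072, 0 → R0 = 0.8364
x·lx·mx: 0, 0, 0.993, 0.8037, 0.288, 0 → Σ = 2.0847
T = 2.0847 / 0.8364 = 2.492468… → 2.49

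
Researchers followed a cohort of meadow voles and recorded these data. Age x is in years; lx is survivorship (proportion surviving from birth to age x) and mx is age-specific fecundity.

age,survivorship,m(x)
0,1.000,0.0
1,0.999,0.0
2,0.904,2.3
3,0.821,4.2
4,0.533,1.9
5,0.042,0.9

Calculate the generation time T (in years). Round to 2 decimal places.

lx·mx: 0, 0, 2.0792, 3.4482, 1.0127, 0.0378 → R0 = 6.5779
x·lx·mx: 0, 0, 4.1584, 10.3446, 4.0508, 0.189 → Σ = 18.7428
T = 18.7428 / 6.5779 = 2.849359… → 2.85

2.85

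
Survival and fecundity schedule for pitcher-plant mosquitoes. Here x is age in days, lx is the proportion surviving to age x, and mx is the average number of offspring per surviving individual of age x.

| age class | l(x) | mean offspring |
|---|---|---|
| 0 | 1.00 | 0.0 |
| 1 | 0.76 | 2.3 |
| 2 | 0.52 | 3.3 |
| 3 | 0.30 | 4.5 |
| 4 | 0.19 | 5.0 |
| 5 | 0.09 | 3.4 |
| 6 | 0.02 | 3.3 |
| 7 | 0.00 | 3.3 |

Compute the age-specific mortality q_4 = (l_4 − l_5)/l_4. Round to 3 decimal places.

q_4 = (l_4 − l_5) / l_4 = (0.19 − 0.09) / 0.19
     = 0.1 / 0.19 = 0.526316… → 0.526

0.526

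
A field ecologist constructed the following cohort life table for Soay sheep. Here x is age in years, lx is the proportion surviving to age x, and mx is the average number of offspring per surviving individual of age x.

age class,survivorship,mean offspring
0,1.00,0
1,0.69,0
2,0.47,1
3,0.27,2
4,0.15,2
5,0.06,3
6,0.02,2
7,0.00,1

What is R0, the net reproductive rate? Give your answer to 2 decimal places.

1.53

lx·mx by age: 0, 0, 0.47, 0.54, 0.3, 0.18, 0.04, 0
R0 = Σ lx·mx = 1.53 → 1.53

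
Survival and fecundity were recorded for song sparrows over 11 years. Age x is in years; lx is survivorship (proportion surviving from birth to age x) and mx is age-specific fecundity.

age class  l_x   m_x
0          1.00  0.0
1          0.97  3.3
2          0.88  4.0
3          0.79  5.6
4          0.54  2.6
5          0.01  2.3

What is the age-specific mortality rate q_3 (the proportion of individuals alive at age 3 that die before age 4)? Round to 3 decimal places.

0.316

q_3 = (l_3 − l_4) / l_3 = (0.79 − 0.54) / 0.79
     = 0.25 / 0.79 = 0.316456… → 0.316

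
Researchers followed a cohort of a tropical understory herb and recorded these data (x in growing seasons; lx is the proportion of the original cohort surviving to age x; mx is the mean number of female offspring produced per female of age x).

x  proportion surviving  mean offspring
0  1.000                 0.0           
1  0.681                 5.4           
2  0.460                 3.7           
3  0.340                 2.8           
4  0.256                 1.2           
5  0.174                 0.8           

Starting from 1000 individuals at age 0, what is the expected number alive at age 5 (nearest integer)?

174

Expected survivors = N0 · l_5 = 1000 × 0.174 = 174 → 174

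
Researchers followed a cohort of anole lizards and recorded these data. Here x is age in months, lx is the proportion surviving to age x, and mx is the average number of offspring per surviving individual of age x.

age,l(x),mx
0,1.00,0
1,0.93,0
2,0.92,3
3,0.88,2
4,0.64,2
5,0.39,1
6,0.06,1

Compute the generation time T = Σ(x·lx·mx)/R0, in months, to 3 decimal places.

lx·mx: 0, 0, 2.76, 1.76, 1.28, 0.39, 0.06 → R0 = 6.25
x·lx·mx: 0, 0, 5.52, 5.28, 5.12, 1.95, 0.36 → Σ = 18.23
T = 18.23 / 6.25 = 2.9168 → 2.917

2.917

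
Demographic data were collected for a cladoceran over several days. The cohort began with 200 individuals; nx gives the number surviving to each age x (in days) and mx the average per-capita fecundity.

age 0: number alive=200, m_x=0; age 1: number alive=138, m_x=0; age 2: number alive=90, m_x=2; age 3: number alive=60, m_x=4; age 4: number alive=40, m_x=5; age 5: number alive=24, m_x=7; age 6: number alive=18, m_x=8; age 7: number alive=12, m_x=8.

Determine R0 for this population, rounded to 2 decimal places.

5.14

lx = nx/n0 = nx/200: 1, 0.69, 0.45, 0.3, 0.2, 0.12, 0.09, 0.06
lx·mx by age: 0, 0, 0.9, 1.2, 1, 0.84, 0.72, 0.48
R0 = Σ lx·mx = 5.14 → 5.14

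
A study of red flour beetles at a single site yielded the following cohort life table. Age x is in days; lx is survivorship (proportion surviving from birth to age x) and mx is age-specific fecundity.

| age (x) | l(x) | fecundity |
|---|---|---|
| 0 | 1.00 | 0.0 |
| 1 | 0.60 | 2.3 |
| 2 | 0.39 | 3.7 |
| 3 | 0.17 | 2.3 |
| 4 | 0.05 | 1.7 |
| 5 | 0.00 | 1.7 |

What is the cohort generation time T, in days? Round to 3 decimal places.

1.752

lx·mx: 0, 1.38, 1.443, 0.391, 0.085, 0 → R0 = 3.299
x·lx·mx: 0, 1.38, 2.886, 1.173, 0.34, 0 → Σ = 5.779
T = 5.779 / 3.299 = 1.751743… → 1.752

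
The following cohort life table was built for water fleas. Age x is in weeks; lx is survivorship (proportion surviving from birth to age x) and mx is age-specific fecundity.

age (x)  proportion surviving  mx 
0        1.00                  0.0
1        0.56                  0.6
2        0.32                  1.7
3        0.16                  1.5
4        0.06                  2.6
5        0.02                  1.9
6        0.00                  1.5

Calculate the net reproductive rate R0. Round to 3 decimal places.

1.314

lx·mx by age: 0, 0.336, 0.544, 0.24, 0.156, 0.038, 0
R0 = Σ lx·mx = 1.314 → 1.314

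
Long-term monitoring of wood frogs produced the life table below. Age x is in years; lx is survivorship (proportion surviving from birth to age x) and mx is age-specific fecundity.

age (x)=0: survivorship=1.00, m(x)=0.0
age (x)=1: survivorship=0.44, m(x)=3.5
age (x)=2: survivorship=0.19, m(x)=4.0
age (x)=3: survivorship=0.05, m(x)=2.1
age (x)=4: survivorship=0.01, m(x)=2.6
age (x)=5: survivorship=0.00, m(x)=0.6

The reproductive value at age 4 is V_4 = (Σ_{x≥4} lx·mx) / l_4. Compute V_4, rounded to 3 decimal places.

2.600

lx·mx for x ≥ 4: 0.026, 0 → sum = 0.026
V_4 = 0.026 / l_4 = 0.026 / 0.01 = 2.6 → 2.600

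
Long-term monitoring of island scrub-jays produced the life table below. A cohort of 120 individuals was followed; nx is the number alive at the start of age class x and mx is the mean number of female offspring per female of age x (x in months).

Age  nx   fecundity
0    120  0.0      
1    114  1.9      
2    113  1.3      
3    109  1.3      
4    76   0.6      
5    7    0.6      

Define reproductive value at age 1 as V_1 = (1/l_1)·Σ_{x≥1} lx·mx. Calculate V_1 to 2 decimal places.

lx = nx/n0 = nx/120: 1, 0.95, 0.94167…, 0.90833…, 0.63333…, 0.05833…
lx·mx for x ≥ 1: 1.805, 1.224167…, 1.180833…, 0.38…, 0.035… → sum = 4.625…
V_1 = 4.625… / l_1 = 4.625… / 0.95 = 4.868421… → 4.87

4.87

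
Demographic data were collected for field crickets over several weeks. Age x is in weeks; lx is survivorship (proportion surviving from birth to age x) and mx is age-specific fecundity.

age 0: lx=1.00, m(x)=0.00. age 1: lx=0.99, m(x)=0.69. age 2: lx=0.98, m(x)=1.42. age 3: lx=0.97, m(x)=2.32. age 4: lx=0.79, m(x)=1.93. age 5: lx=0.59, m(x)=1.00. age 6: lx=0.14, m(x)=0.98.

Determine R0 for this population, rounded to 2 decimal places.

6.58

lx·mx by age: 0, 0.6831, 1.3916, 2.2504, 1.5247, 0.59, 0.1372
R0 = Σ lx·mx = 6.577 → 6.58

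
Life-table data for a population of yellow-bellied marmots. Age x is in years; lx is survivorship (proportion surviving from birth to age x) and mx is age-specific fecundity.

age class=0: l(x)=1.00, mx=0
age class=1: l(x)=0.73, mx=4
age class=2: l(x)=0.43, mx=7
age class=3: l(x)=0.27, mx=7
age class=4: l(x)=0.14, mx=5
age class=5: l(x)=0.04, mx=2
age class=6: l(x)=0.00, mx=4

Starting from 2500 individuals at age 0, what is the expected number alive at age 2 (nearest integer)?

1075

Expected survivors = N0 · l_2 = 2500 × 0.43 = 1075 → 1075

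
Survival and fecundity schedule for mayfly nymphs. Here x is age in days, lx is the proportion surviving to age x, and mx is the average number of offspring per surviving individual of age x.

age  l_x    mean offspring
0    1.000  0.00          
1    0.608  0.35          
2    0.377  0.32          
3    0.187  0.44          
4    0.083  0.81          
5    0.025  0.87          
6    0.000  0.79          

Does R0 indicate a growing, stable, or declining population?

declining

R0 = Σ lx·mx = 0 + 0.2128 + 0.12064 + 0.08228 + 0.06723 + 0.02175 + 0 = 0.5047
R0 < 1, so the population is declining.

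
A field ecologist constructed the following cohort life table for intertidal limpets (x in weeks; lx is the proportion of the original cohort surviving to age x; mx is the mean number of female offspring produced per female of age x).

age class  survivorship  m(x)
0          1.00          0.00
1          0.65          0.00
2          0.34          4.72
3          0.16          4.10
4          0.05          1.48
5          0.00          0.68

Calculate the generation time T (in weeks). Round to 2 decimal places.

2.34

lx·mx: 0, 0, 1.6048, 0.656, 0.074, 0 → R0 = 2.3348
x·lx·mx: 0, 0, 3.2096, 1.968, 0.296, 0 → Σ = 5.4736
T = 5.4736 / 2.3348 = 2.344355… → 2.34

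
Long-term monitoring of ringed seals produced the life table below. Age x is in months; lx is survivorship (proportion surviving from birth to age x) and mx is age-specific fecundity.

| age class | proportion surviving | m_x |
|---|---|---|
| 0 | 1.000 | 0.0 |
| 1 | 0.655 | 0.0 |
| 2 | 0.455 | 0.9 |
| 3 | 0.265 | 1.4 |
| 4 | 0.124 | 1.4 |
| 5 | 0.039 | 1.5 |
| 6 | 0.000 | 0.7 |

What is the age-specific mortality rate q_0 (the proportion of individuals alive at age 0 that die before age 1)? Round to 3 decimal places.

q_0 = (l_0 − l_1) / l_0 = (1 − 0.655) / 1
     = 0.345 / 1 = 0.345 → 0.345

0.345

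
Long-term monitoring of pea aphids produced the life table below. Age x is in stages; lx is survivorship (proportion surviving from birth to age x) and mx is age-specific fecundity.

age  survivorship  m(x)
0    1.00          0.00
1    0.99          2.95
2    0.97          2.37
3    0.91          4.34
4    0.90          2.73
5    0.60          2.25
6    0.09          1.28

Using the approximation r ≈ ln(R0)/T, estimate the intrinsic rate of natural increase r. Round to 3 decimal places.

R0 = Σ lx·mx = 0 + 2.9205 + 2.2989 + 3.9494 + 2.457 + 1.35 + 0.1152 = 13.091
Σ x·lx·mx = 36.6357; T = 36.6357/13.091 = 2.79854…
r ≈ ln(R0)/T = ln(13.091)/2.79854… = 0.91902… → 0.919

0.919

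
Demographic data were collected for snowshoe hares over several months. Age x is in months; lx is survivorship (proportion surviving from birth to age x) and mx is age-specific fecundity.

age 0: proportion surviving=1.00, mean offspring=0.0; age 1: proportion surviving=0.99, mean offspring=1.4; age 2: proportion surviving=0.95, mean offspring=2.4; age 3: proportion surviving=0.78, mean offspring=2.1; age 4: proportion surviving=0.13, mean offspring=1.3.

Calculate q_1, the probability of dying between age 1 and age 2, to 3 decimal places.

q_1 = (l_1 − l_2) / l_1 = (0.99 − 0.95) / 0.99
     = 0.04 / 0.99 = 0.040404… → 0.040

0.040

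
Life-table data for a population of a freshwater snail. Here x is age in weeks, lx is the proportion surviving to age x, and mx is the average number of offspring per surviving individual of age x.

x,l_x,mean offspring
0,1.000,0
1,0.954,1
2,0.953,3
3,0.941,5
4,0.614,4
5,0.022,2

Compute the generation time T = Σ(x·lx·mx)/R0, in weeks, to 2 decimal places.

2.80

lx·mx: 0, 0.954, 2.859, 4.705, 2.456, 0.044 → R0 = 11.018
x·lx·mx: 0, 0.954, 5.718, 14.115, 9.824, 0.22 → Σ = 30.831
T = 30.831 / 11.018 = 2.798239… → 2.80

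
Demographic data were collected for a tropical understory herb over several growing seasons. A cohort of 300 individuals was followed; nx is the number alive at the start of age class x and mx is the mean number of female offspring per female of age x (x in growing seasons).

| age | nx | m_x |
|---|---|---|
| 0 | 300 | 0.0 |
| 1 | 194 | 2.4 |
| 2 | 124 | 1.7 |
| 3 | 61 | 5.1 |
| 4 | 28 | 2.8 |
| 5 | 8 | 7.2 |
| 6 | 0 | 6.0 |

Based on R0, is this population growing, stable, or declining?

lx = nx/n0 = nx/300: 1, 0.64667…, 0.41333…, 0.20333…, 0.09333…, 0.02667…, 0
R0 = Σ lx·mx = 0 + 1.552… + 0.702667… + 1.037… + 0.261333… + 0.192… + 0 = 3.745…
R0 > 1, so the population is growing.

growing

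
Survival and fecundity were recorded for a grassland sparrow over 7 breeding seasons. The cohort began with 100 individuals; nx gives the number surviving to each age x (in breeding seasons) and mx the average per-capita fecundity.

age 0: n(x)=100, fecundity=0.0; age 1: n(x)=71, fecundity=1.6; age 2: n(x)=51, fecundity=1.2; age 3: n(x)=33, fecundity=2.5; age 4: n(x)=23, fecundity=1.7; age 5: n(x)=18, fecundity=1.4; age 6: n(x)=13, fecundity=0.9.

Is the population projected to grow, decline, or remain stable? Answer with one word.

growing

lx = nx/n0 = nx/100: 1, 0.71, 0.51, 0.33, 0.23, 0.18, 0.13
R0 = Σ lx·mx = 0 + 1.136 + 0.612 + 0.825 + 0.391 + 0.252 + 0.117 = 3.333
R0 > 1, so the population is growing.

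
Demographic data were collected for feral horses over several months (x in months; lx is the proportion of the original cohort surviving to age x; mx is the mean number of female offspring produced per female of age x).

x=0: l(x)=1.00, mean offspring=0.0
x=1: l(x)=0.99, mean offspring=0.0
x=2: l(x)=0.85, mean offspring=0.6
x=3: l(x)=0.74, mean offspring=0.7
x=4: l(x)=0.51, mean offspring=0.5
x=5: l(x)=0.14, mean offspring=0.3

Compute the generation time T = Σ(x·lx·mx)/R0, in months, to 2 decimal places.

lx·mx: 0, 0, 0.51, 0.518, 0.255, 0.042 → R0 = 1.325
x·lx·mx: 0, 0, 1.02, 1.554, 1.02, 0.21 → Σ = 3.804
T = 3.804 / 1.325 = 2.870943… → 2.87

2.87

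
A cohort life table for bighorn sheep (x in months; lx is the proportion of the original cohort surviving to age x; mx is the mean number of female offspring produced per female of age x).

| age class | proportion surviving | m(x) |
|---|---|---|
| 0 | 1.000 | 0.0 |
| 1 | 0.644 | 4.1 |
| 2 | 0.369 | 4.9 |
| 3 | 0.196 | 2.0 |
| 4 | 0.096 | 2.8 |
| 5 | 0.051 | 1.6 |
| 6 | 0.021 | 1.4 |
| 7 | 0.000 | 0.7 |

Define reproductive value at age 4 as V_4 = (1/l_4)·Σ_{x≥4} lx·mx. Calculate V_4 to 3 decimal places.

lx·mx for x ≥ 4: 0.2688, 0.0816, 0.0294, 0 → sum = 0.3798
V_4 = 0.3798 / l_4 = 0.3798 / 0.096 = 3.95625 → 3.956

3.956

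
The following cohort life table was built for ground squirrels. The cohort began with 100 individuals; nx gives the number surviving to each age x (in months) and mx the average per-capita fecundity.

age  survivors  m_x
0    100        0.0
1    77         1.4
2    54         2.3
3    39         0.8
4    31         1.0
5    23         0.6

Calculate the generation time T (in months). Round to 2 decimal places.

lx = nx/n0 = nx/100: 1, 0.77, 0.54, 0.39, 0.31, 0.23
lx·mx: 0, 1.078, 1.242, 0.312, 0.31, 0.138 → R0 = 3.08
x·lx·mx: 0, 1.078, 2.484, 0.936, 1.24, 0.69 → Σ = 6.428
T = 6.428 / 3.08 = 2.087013… → 2.09

2.09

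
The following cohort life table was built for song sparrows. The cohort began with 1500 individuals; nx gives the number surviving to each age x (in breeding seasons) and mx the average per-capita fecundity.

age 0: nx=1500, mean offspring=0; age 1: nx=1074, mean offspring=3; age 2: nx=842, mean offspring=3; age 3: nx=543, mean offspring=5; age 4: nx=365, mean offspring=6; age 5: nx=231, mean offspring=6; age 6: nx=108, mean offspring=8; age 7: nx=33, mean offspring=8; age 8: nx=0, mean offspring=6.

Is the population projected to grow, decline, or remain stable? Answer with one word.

lx = nx/n0 = nx/1500: 1, 0.716, 0.56133…, 0.362, 0.24333…, 0.154, 0.072, 0.022, 0
R0 = Σ lx·mx = 0 + 2.148 + 1.684… + 1.81 + 1.46… + 0.924 + 0.576 + 0.176 + 0 = 8.778…
R0 > 1, so the population is growing.

growing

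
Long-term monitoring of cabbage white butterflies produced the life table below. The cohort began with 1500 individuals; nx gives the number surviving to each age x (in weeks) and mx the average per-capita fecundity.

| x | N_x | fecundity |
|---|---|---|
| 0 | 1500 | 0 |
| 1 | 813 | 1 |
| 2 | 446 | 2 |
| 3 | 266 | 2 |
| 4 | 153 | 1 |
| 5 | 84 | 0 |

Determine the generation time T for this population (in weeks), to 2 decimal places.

lx = nx/n0 = nx/1500: 1, 0.542, 0.29733…, 0.17733…, 0.102, 0.056
lx·mx: 0, 0.542, 0.594667…, 0.354667…, 0.102, 0 → R0 = 1.593333…
x·lx·mx: 0, 0.542, 1.189333…, 1.064…, 0.408, 0 → Σ = 3.203333…
T = 3.203333… / 1.593333… = 2.01046… → 2.01

2.01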